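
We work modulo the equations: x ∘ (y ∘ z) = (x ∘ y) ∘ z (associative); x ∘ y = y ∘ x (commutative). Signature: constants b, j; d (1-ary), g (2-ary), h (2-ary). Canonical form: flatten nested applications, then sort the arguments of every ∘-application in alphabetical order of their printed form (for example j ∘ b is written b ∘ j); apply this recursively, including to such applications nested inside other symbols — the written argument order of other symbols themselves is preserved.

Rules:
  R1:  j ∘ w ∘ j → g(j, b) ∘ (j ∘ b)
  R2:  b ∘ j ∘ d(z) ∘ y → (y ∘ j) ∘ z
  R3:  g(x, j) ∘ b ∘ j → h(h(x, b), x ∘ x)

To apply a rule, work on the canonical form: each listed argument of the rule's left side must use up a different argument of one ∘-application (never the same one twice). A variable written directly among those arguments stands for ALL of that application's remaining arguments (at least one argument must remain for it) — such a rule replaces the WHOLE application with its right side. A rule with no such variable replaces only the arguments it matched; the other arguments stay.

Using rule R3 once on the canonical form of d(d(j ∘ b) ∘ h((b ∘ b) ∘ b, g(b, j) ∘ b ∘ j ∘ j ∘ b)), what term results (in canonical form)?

Answer: d(d(b ∘ j) ∘ h(b ∘ b ∘ b, b ∘ h(h(b, b), b ∘ b) ∘ j))

Derivation:
Canonical form:  d(d(b ∘ j) ∘ h(b ∘ b ∘ b, b ∘ b ∘ g(b, j) ∘ j ∘ j))
Apply R3:  consuming b, g(b, j), j;  x := b
Giving:  d(d(b ∘ j) ∘ h(b ∘ b ∘ b, b ∘ h(h(b, b), b ∘ b) ∘ j))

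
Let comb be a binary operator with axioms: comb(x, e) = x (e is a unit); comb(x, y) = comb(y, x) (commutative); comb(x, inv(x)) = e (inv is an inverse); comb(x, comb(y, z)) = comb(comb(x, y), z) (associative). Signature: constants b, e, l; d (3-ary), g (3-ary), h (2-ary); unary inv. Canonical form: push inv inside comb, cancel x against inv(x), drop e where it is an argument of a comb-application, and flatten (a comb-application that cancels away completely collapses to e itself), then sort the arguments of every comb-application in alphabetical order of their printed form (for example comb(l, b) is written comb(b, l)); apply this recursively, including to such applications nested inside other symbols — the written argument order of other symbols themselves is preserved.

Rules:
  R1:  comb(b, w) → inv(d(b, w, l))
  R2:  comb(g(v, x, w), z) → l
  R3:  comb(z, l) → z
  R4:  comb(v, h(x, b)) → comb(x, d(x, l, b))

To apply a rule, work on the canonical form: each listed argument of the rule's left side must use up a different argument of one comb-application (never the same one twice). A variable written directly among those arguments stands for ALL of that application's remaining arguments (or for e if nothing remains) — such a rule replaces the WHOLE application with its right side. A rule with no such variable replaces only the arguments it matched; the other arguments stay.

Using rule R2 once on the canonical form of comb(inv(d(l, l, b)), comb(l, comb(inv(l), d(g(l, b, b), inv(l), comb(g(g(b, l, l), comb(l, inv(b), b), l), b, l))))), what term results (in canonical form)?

Answer: comb(d(g(l, b, b), inv(l), l), inv(d(l, l, b)))

Derivation:
Canonical form:  comb(d(g(l, b, b), inv(l), comb(b, g(g(b, l, l), l, l), l)), inv(d(l, l, b)))
R2 matches:  uses g(g(b, l, l), l, l);  v := g(b, l, l), w := l, x := l, z := comb(b, l)
The extension variable absorbs all remaining arguments, so the whole application is rewritten.
New term:  comb(d(g(l, b, b), inv(l), l), inv(d(l, l, b)))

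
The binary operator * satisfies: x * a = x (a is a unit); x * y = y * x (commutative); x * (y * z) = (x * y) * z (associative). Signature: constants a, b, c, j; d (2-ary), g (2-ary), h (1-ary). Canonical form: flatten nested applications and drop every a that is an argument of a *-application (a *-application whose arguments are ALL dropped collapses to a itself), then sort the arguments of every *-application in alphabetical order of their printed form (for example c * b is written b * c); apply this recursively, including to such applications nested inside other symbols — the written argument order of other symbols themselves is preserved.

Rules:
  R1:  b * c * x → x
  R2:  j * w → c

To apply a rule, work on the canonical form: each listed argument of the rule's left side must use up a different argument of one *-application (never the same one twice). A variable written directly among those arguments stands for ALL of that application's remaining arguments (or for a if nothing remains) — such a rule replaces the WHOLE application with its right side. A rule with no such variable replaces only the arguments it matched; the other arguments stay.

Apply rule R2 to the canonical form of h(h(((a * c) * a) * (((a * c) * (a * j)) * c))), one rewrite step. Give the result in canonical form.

Answer: h(h(c))

Derivation:
Canonical form:  h(h(c * c * c * j))
Match R2:  consume j;  w := c * c * c
The extension variable absorbs all remaining arguments, so the whole application is rewritten.
New term:  h(h(c))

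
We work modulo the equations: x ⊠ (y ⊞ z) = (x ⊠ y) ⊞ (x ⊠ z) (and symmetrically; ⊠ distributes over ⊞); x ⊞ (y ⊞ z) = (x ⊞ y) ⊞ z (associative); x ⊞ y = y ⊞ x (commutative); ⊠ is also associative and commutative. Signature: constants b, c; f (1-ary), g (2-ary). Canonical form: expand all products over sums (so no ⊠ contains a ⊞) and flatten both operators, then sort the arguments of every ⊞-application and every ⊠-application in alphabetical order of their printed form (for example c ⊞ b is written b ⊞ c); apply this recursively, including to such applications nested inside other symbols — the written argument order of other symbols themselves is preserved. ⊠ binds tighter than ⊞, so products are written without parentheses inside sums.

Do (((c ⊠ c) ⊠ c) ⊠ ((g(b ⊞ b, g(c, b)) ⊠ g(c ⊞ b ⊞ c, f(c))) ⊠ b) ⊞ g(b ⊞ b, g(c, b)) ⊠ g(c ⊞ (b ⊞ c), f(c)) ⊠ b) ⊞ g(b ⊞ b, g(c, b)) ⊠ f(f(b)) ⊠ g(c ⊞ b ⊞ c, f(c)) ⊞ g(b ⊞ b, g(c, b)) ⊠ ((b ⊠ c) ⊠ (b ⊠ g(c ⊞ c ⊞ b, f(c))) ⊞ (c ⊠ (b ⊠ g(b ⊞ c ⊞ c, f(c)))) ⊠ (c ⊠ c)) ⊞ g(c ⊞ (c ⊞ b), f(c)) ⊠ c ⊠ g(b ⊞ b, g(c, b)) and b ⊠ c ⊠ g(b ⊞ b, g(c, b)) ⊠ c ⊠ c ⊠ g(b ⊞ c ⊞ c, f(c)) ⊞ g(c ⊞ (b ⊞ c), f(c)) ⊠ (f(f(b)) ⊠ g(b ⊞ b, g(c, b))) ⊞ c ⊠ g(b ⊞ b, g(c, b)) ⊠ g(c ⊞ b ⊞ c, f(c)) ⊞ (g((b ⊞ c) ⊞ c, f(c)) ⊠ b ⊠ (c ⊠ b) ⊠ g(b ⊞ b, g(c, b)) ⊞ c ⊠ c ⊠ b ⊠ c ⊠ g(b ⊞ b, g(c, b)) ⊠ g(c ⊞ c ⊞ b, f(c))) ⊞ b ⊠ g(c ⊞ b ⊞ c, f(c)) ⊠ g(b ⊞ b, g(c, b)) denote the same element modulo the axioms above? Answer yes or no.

Left:  (((c ⊠ c) ⊠ c) ⊠ ((g(b ⊞ b, g(c, b)) ⊠ g(c ⊞ b ⊞ c, f(c))) ⊠ b) ⊞ g(b ⊞ b, g(c, b)) ⊠ g(c ⊞ (b ⊞ c), f(c)) ⊠ b) ⊞ g(b ⊞ b, g(c, b)) ⊠ f(f(b)) ⊠ g(c ⊞ b ⊞ c, f(c)) ⊞ g(b ⊞ b, g(c, b)) ⊠ ((b ⊠ c) ⊠ (b ⊠ g(c ⊞ c ⊞ b, f(c))) ⊞ (c ⊠ (b ⊠ g(b ⊞ c ⊞ c, f(c)))) ⊠ (c ⊠ c)) ⊞ g(c ⊞ (c ⊞ b), f(c)) ⊠ c ⊠ g(b ⊞ b, g(c, b))
  Expand products over sums:  b ⊠ c ⊠ c ⊠ c ⊠ g(b ⊞ b, g(c, b)) ⊠ g(b ⊞ c ⊞ c, f(c)) ⊞ b ⊠ g(b ⊞ b, g(c, b)) ⊠ g(b ⊞ c ⊞ c, f(c)) ⊞ f(f(b)) ⊠ g(b ⊞ b, g(c, b)) ⊠ g(b ⊞ c ⊞ c, f(c)) ⊞ b ⊠ b ⊠ c ⊠ g(b ⊞ b, g(c, b)) ⊠ g(b ⊞ c ⊞ c, f(c)) ⊞ b ⊠ c ⊠ c ⊠ c ⊠ g(b ⊞ b, g(c, b)) ⊠ g(b ⊞ c ⊞ c, f(c)) ⊞ c ⊠ g(b ⊞ b, g(c, b)) ⊠ g(b ⊞ c ⊞ c, f(c))
  Sort:  b ⊠ b ⊠ c ⊠ g(b ⊞ b, g(c, b)) ⊠ g(b ⊞ c ⊞ c, f(c)) ⊞ b ⊠ c ⊠ c ⊠ c ⊠ g(b ⊞ b, g(c, b)) ⊠ g(b ⊞ c ⊞ c, f(c)) ⊞ b ⊠ c ⊠ c ⊠ c ⊠ g(b ⊞ b, g(c, b)) ⊠ g(b ⊞ c ⊞ c, f(c)) ⊞ b ⊠ g(b ⊞ b, g(c, b)) ⊠ g(b ⊞ c ⊞ c, f(c)) ⊞ c ⊠ g(b ⊞ b, g(c, b)) ⊠ g(b ⊞ c ⊞ c, f(c)) ⊞ f(f(b)) ⊠ g(b ⊞ b, g(c, b)) ⊠ g(b ⊞ c ⊞ c, f(c))
Right:  b ⊠ c ⊠ g(b ⊞ b, g(c, b)) ⊠ c ⊠ c ⊠ g(b ⊞ c ⊞ c, f(c)) ⊞ g(c ⊞ (b ⊞ c), f(c)) ⊠ (f(f(b)) ⊠ g(b ⊞ b, g(c, b))) ⊞ c ⊠ g(b ⊞ b, g(c, b)) ⊠ g(c ⊞ b ⊞ c, f(c)) ⊞ (g((b ⊞ c) ⊞ c, f(c)) ⊠ b ⊠ (c ⊠ b) ⊠ g(b ⊞ b, g(c, b)) ⊞ c ⊠ c ⊠ b ⊠ c ⊠ g(b ⊞ b, g(c, b)) ⊠ g(c ⊞ c ⊞ b, f(c))) ⊞ b ⊠ g(c ⊞ b ⊞ c, f(c)) ⊠ g(b ⊞ b, g(c, b))
  Flatten:  b ⊠ c ⊠ c ⊠ c ⊠ g(b ⊞ b, g(c, b)) ⊠ g(b ⊞ c ⊞ c, f(c)) ⊞ f(f(b)) ⊠ g(b ⊞ b, g(c, b)) ⊠ g(b ⊞ c ⊞ c, f(c)) ⊞ c ⊠ g(b ⊞ b, g(c, b)) ⊠ g(b ⊞ c ⊞ c, f(c)) ⊞ b ⊠ b ⊠ c ⊠ g(b ⊞ b, g(c, b)) ⊠ g(b ⊞ c ⊞ c, f(c)) ⊞ b ⊠ c ⊠ c ⊠ c ⊠ g(b ⊞ b, g(c, b)) ⊠ g(b ⊞ c ⊞ c, f(c)) ⊞ b ⊠ g(b ⊞ b, g(c, b)) ⊠ g(b ⊞ c ⊞ c, f(c))
  Sort arguments:  b ⊠ b ⊠ c ⊠ g(b ⊞ b, g(c, b)) ⊠ g(b ⊞ c ⊞ c, f(c)) ⊞ b ⊠ c ⊠ c ⊠ c ⊠ g(b ⊞ b, g(c, b)) ⊠ g(b ⊞ c ⊞ c, f(c)) ⊞ b ⊠ c ⊠ c ⊠ c ⊠ g(b ⊞ b, g(c, b)) ⊠ g(b ⊞ c ⊞ c, f(c)) ⊞ b ⊠ g(b ⊞ b, g(c, b)) ⊠ g(b ⊞ c ⊞ c, f(c)) ⊞ c ⊠ g(b ⊞ b, g(c, b)) ⊠ g(b ⊞ c ⊞ c, f(c)) ⊞ f(f(b)) ⊠ g(b ⊞ b, g(c, b)) ⊠ g(b ⊞ c ⊞ c, f(c))

Answer: yes — both canonical forms are b ⊠ b ⊠ c ⊠ g(b ⊞ b, g(c, b)) ⊠ g(b ⊞ c ⊞ c, f(c)) ⊞ b ⊠ c ⊠ c ⊠ c ⊠ g(b ⊞ b, g(c, b)) ⊠ g(b ⊞ c ⊞ c, f(c)) ⊞ b ⊠ c ⊠ c ⊠ c ⊠ g(b ⊞ b, g(c, b)) ⊠ g(b ⊞ c ⊞ c, f(c)) ⊞ b ⊠ g(b ⊞ b, g(c, b)) ⊠ g(b ⊞ c ⊞ c, f(c)) ⊞ c ⊠ g(b ⊞ b, g(c, b)) ⊠ g(b ⊞ c ⊞ c, f(c)) ⊞ f(f(b)) ⊠ g(b ⊞ b, g(c, b)) ⊠ g(b ⊞ c ⊞ c, f(c))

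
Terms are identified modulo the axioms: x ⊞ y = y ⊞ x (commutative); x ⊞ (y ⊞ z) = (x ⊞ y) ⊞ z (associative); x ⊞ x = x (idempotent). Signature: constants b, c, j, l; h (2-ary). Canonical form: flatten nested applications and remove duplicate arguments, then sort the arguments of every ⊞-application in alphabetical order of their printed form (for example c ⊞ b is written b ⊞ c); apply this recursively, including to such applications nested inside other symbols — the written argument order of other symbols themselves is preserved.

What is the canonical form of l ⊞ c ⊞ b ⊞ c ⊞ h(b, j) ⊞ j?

Idempotence:  drop duplicate c
Order the arguments:  b ⊞ c ⊞ h(b, j) ⊞ j ⊞ l

Answer: b ⊞ c ⊞ h(b, j) ⊞ j ⊞ l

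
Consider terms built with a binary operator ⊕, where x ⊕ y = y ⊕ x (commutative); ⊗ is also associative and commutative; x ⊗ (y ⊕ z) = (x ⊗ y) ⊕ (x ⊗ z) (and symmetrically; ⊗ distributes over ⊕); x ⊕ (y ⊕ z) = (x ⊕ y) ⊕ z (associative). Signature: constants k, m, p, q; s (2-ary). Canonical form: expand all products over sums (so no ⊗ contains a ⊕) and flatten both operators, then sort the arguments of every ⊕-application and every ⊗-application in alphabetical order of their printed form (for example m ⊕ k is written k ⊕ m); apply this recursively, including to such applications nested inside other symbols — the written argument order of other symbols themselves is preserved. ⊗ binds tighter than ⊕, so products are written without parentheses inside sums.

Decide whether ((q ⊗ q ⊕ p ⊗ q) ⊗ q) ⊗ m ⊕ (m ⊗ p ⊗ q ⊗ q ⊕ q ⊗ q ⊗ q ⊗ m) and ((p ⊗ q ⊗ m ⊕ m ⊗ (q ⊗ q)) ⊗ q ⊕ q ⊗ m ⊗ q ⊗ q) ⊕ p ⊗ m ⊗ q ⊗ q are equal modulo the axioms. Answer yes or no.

Left:  ((q ⊗ q ⊕ p ⊗ q) ⊗ q) ⊗ m ⊕ (m ⊗ p ⊗ q ⊗ q ⊕ q ⊗ q ⊗ q ⊗ m)
  Distribute:  m ⊗ q ⊗ q ⊗ q ⊕ m ⊗ p ⊗ q ⊗ q ⊕ m ⊗ p ⊗ q ⊗ q ⊕ m ⊗ q ⊗ q ⊗ q
  Sort:  m ⊗ p ⊗ q ⊗ q ⊕ m ⊗ p ⊗ q ⊗ q ⊕ m ⊗ q ⊗ q ⊗ q ⊕ m ⊗ q ⊗ q ⊗ q
Right:  ((p ⊗ q ⊗ m ⊕ m ⊗ (q ⊗ q)) ⊗ q ⊕ q ⊗ m ⊗ q ⊗ q) ⊕ p ⊗ m ⊗ q ⊗ q
  Distribute:  m ⊗ p ⊗ q ⊗ q ⊕ m ⊗ q ⊗ q ⊗ q ⊕ m ⊗ q ⊗ q ⊗ q ⊕ m ⊗ p ⊗ q ⊗ q
  Order the arguments:  m ⊗ p ⊗ q ⊗ q ⊕ m ⊗ p ⊗ q ⊗ q ⊕ m ⊗ q ⊗ q ⊗ q ⊕ m ⊗ q ⊗ q ⊗ q

Answer: yes — both canonical forms are m ⊗ p ⊗ q ⊗ q ⊕ m ⊗ p ⊗ q ⊗ q ⊕ m ⊗ q ⊗ q ⊗ q ⊕ m ⊗ q ⊗ q ⊗ q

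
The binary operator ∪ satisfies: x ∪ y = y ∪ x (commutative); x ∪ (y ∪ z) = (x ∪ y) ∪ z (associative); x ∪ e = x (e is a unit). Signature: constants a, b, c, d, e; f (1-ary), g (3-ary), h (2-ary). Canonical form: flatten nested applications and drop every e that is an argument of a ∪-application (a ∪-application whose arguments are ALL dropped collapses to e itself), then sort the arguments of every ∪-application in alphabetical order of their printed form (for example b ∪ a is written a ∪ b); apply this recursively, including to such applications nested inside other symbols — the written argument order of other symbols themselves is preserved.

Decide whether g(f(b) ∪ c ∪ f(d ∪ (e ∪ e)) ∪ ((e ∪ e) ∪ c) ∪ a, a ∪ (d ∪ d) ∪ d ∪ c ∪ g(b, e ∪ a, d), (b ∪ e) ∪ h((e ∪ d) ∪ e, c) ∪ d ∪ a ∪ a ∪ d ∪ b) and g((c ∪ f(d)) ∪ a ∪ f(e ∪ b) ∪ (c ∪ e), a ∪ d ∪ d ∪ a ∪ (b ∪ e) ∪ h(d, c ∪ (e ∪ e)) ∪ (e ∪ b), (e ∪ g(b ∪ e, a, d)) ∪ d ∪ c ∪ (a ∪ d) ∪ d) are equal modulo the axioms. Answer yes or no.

Left:  g(f(b) ∪ c ∪ f(d ∪ (e ∪ e)) ∪ ((e ∪ e) ∪ c) ∪ a, a ∪ (d ∪ d) ∪ d ∪ c ∪ g(b, e ∪ a, d), (b ∪ e) ∪ h((e ∪ d) ∪ e, c) ∪ d ∪ a ∪ a ∪ d ∪ b)
  Work inside:  (b ∪ e) ∪ h((e ∪ d) ∪ e, c) ∪ d ∪ a ∪ a ∪ d ∪ b
  Merge nested applications:  b ∪ e ∪ h((e ∪ d) ∪ e, c) ∪ d ∪ a ∪ a ∪ d ∪ b
  Inside:  h((e ∪ d) ∪ e, c)  →  h(d, c)
  Unit:  drop e
  Sort arguments:  a ∪ a ∪ b ∪ b ∪ d ∪ d ∪ h(d, c)
  Put back:  g(a ∪ c ∪ c ∪ f(b) ∪ f(d), a ∪ c ∪ d ∪ d ∪ d ∪ g(b, a, d), a ∪ a ∪ b ∪ b ∪ d ∪ d ∪ h(d, c))
Right:  g((c ∪ f(d)) ∪ a ∪ f(e ∪ b) ∪ (c ∪ e), a ∪ d ∪ d ∪ a ∪ (b ∪ e) ∪ h(d, c ∪ (e ∪ e)) ∪ (e ∪ b), (e ∪ g(b ∪ e, a, d)) ∪ d ∪ c ∪ (a ∪ d) ∪ d)
  Work inside:  a ∪ d ∪ d ∪ a ∪ (b ∪ e) ∪ h(d, c ∪ (e ∪ e)) ∪ (e ∪ b)
  Merge nested applications:  a ∪ d ∪ d ∪ a ∪ b ∪ e ∪ h(d, c ∪ (e ∪ e)) ∪ e ∪ b
  Inside:  h(d, c ∪ (e ∪ e))  →  h(d, c)
  Drop the unit:  drop e (×2)
  Sort arguments:  a ∪ a ∪ b ∪ b ∪ d ∪ d ∪ h(d, c)
  Put back:  g(a ∪ c ∪ c ∪ f(b) ∪ f(d), a ∪ a ∪ b ∪ b ∪ d ∪ d ∪ h(d, c), a ∪ c ∪ d ∪ d ∪ d ∪ g(b, a, d))

Answer: no — g(a ∪ c ∪ c ∪ f(b) ∪ f(d), a ∪ c ∪ d ∪ d ∪ d ∪ g(b, a, d), a ∪ a ∪ b ∪ b ∪ d ∪ d ∪ h(d, c)) vs g(a ∪ c ∪ c ∪ f(b) ∪ f(d), a ∪ a ∪ b ∪ b ∪ d ∪ d ∪ h(d, c), a ∪ c ∪ d ∪ d ∪ d ∪ g(b, a, d))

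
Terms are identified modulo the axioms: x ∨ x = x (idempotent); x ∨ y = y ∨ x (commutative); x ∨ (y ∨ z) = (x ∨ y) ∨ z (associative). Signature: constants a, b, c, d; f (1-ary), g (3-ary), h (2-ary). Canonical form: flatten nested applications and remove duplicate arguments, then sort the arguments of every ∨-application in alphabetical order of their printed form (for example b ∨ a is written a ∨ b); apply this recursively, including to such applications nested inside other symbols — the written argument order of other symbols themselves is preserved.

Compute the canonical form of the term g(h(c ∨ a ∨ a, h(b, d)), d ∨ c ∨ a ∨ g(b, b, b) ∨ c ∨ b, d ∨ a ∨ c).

Answer: g(h(a ∨ c, h(b, d)), a ∨ b ∨ c ∨ d ∨ g(b, b, b), a ∨ c ∨ d)

Derivation:
Work inside:  d ∨ c ∨ a ∨ g(b, b, b) ∨ c ∨ b
Deduplicate:  drop duplicate c
Sort:  a ∨ b ∨ c ∨ d ∨ g(b, b, b)
Reassemble:  g(h(a ∨ c, h(b, d)), a ∨ b ∨ c ∨ d ∨ g(b, b, b), a ∨ c ∨ d)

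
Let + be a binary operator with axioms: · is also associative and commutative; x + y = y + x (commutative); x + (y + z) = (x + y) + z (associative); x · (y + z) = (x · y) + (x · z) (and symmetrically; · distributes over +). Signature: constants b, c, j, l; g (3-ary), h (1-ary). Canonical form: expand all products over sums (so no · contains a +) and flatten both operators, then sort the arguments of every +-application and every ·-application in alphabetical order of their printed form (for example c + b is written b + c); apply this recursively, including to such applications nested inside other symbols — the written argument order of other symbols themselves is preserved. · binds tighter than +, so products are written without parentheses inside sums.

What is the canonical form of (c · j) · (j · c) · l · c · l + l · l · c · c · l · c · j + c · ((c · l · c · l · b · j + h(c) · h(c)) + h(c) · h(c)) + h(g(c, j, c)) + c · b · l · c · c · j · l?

Answer: b · c · c · c · j · l · l + b · c · c · c · j · l · l + c · c · c · j · j · l · l + c · c · c · j · l · l · l + c · h(c) · h(c) + c · h(c) · h(c) + h(g(c, j, c))

Derivation:
Expand products over sums:  c · c · c · j · j · l · l + c · c · c · j · l · l · l + b · c · c · c · j · l · l + c · h(c) · h(c) + c · h(c) · h(c) + h(g(c, j, c)) + b · c · c · c · j · l · l
Sort arguments:  b · c · c · c · j · l · l + b · c · c · c · j · l · l + c · c · c · j · j · l · l + c · c · c · j · l · l · l + c · h(c) · h(c) + c · h(c) · h(c) + h(g(c, j, c))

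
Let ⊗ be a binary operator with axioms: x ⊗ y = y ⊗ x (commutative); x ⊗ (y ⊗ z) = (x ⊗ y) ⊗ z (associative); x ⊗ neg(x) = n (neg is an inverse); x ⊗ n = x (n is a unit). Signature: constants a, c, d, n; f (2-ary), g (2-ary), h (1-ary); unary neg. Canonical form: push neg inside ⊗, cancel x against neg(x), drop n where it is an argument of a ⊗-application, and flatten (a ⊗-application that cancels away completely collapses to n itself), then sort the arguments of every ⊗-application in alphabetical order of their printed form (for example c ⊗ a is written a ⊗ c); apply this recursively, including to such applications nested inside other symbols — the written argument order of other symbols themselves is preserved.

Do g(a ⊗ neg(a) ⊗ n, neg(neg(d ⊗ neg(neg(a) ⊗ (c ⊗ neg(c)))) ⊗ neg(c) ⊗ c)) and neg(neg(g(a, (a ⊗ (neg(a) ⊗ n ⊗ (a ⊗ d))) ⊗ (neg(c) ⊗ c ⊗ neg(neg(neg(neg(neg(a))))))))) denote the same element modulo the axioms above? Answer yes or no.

Answer: no — g(n, a ⊗ d) vs g(a, d)

Derivation:
Left:  g(a ⊗ neg(a) ⊗ n, neg(neg(d ⊗ neg(neg(a) ⊗ (c ⊗ neg(c)))) ⊗ neg(c) ⊗ c))
  Descend into:  neg(d ⊗ neg(neg(a) ⊗ (c ⊗ neg(c)))) ⊗ neg(c) ⊗ c
  Push neg inside:  distribute neg over ⊗ and collapse double neg
  Inverses cancel:  c cancels
  Collect terms:  neg(d) ⊗ neg(a)
  Order the arguments:  neg(a) ⊗ neg(d)
  Reassemble:  g(n, a ⊗ d)
Right:  neg(neg(g(a, (a ⊗ (neg(a) ⊗ n ⊗ (a ⊗ d))) ⊗ (neg(c) ⊗ c ⊗ neg(neg(neg(neg(neg(a)))))))))
  Push neg inside:  distribute neg over ⊗ and collapse double neg
  Combine occurrences:  g(a, d)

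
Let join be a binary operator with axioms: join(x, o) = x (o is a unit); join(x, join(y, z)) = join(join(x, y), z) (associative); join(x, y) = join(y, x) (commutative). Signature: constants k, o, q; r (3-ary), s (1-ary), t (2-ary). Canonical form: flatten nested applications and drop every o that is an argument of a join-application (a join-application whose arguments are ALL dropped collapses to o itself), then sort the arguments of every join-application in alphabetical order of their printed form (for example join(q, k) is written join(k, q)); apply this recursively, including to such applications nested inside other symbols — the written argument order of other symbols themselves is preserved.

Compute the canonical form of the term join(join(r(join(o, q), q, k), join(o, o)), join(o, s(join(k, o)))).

Answer: join(r(q, q, k), s(k))

Derivation:
Un-nest:  join(r(join(o, q), q, k), o, o, o, s(join(k, o)))
Canonicalize subterm:  r(join(o, q), q, k)  →  r(q, q, k)
Canonicalize subterm:  s(join(k, o))  →  s(k)
Units out:  drop o (×3)
Order the arguments:  join(r(q, q, k), s(k))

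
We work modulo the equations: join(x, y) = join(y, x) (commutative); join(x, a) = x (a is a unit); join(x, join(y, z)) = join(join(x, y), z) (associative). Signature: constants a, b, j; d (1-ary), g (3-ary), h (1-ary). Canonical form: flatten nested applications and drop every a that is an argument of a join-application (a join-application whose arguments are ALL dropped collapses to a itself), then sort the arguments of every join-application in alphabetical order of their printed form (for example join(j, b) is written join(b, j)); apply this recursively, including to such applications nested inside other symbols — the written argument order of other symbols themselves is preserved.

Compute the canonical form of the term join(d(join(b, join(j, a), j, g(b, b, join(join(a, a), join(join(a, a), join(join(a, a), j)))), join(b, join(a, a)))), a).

Inside:  d(join(b, join(j, a), j, g(b, b, join(join(a, a), join(join(a, a), join(join(a, a), j)))), join(b, join(a, a))))  →  d(join(b, b, g(b, b, j), j, j))
Unit:  drop a
Sort arguments:  d(join(b, b, g(b, b, j), j, j))

Answer: d(join(b, b, g(b, b, j), j, j))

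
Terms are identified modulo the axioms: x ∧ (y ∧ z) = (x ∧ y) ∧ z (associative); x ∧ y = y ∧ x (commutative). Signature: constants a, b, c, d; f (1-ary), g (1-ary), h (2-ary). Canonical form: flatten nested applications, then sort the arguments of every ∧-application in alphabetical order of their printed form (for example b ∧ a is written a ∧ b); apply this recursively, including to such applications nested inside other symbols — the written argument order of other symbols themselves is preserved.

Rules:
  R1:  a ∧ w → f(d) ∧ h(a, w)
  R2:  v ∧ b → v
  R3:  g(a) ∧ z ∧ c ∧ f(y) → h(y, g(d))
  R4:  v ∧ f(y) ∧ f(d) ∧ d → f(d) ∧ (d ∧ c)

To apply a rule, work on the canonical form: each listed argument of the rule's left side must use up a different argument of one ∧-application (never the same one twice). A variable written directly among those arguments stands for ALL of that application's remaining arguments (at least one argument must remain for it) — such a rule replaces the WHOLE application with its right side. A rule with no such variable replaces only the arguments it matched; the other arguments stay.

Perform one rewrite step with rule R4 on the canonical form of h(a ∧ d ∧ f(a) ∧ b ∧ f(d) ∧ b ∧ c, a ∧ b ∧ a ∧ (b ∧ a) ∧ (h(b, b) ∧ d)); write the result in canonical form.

Answer: h(c ∧ d ∧ f(d), a ∧ a ∧ a ∧ b ∧ b ∧ d ∧ h(b, b))

Derivation:
Canonical form:  h(a ∧ b ∧ b ∧ c ∧ d ∧ f(a) ∧ f(d), a ∧ a ∧ a ∧ b ∧ b ∧ d ∧ h(b, b))
Apply R4:  consuming d, f(a), f(d);  v := a ∧ b ∧ b ∧ c, y := a
Every leftover argument binds to the variable; the entire application is replaced.
New term:  h(c ∧ d ∧ f(d), a ∧ a ∧ a ∧ b ∧ b ∧ d ∧ h(b, b))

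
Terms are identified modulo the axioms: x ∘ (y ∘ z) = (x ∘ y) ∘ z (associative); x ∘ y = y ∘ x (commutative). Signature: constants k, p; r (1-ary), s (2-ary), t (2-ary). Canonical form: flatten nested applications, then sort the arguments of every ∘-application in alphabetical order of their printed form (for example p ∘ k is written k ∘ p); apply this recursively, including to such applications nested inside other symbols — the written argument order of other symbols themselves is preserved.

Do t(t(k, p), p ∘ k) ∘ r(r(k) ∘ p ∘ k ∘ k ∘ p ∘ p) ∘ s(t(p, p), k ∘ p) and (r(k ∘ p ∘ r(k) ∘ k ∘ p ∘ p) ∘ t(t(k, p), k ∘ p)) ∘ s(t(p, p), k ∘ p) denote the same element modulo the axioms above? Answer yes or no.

Answer: yes — both canonical forms are r(k ∘ k ∘ p ∘ p ∘ p ∘ r(k)) ∘ s(t(p, p), k ∘ p) ∘ t(t(k, p), k ∘ p)

Derivation:
Left:  t(t(k, p), p ∘ k) ∘ r(r(k) ∘ p ∘ k ∘ k ∘ p ∘ p) ∘ s(t(p, p), k ∘ p)
  Inside:  t(t(k, p), p ∘ k)  →  t(t(k, p), k ∘ p)
  Canonicalize subterm:  r(r(k) ∘ p ∘ k ∘ k ∘ p ∘ p)  →  r(k ∘ k ∘ p ∘ p ∘ p ∘ r(k))
  Order the arguments:  r(k ∘ k ∘ p ∘ p ∘ p ∘ r(k)) ∘ s(t(p, p), k ∘ p) ∘ t(t(k, p), k ∘ p)
Right:  (r(k ∘ p ∘ r(k) ∘ k ∘ p ∘ p) ∘ t(t(k, p), k ∘ p)) ∘ s(t(p, p), k ∘ p)
  Merge nested applications:  r(k ∘ p ∘ r(k) ∘ k ∘ p ∘ p) ∘ t(t(k, p), k ∘ p) ∘ s(t(p, p), k ∘ p)
  Inside:  r(k ∘ p ∘ r(k) ∘ k ∘ p ∘ p)  →  r(k ∘ k ∘ p ∘ p ∘ p ∘ r(k))
  Sort:  r(k ∘ k ∘ p ∘ p ∘ p ∘ r(k)) ∘ s(t(p, p), k ∘ p) ∘ t(t(k, p), k ∘ p)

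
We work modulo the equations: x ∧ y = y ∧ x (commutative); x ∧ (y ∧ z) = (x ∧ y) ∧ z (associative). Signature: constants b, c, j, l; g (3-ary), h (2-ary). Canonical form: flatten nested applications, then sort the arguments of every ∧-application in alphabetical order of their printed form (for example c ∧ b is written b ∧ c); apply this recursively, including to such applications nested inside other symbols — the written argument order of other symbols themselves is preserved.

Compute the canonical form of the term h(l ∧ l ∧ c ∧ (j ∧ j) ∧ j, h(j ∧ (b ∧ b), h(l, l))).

Descend into:  l ∧ l ∧ c ∧ (j ∧ j) ∧ j
Un-nest:  l ∧ l ∧ c ∧ j ∧ j ∧ j
Sort:  c ∧ j ∧ j ∧ j ∧ l ∧ l
Rebuild:  h(c ∧ j ∧ j ∧ j ∧ l ∧ l, h(b ∧ b ∧ j, h(l, l)))

Answer: h(c ∧ j ∧ j ∧ j ∧ l ∧ l, h(b ∧ b ∧ j, h(l, l)))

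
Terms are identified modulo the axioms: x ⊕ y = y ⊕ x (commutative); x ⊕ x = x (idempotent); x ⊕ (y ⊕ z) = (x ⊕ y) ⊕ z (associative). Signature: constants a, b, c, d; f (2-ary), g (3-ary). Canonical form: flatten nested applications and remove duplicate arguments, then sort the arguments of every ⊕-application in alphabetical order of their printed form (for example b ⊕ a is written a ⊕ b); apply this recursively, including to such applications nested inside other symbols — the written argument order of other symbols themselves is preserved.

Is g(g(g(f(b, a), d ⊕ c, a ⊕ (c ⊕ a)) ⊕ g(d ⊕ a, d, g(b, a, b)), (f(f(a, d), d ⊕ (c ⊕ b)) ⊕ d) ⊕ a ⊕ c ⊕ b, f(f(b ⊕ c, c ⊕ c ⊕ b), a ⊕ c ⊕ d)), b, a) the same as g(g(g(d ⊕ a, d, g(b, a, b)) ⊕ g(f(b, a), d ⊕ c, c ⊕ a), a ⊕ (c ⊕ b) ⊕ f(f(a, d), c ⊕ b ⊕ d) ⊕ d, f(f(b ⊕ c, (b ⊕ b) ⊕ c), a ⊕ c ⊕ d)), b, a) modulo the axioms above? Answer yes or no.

Answer: yes — both canonical forms are g(g(g(a ⊕ d, d, g(b, a, b)) ⊕ g(f(b, a), c ⊕ d, a ⊕ c), a ⊕ b ⊕ c ⊕ d ⊕ f(f(a, d), b ⊕ c ⊕ d), f(f(b ⊕ c, b ⊕ c), a ⊕ c ⊕ d)), b, a)

Derivation:
Left:  g(g(g(f(b, a), d ⊕ c, a ⊕ (c ⊕ a)) ⊕ g(d ⊕ a, d, g(b, a, b)), (f(f(a, d), d ⊕ (c ⊕ b)) ⊕ d) ⊕ a ⊕ c ⊕ b, f(f(b ⊕ c, c ⊕ c ⊕ b), a ⊕ c ⊕ d)), b, a)
  Work inside:  g(f(b, a), d ⊕ c, a ⊕ (c ⊕ a)) ⊕ g(d ⊕ a, d, g(b, a, b))
  Inside:  g(f(b, a), d ⊕ c, a ⊕ (c ⊕ a))  →  g(f(b, a), c ⊕ d, a ⊕ c)
  Canonicalize subterm:  g(d ⊕ a, d, g(b, a, b))  →  g(a ⊕ d, d, g(b, a, b))
  Sort arguments:  g(a ⊕ d, d, g(b, a, b)) ⊕ g(f(b, a), c ⊕ d, a ⊕ c)
  Put back:  g(g(g(a ⊕ d, d, g(b, a, b)) ⊕ g(f(b, a), c ⊕ d, a ⊕ c), a ⊕ b ⊕ c ⊕ d ⊕ f(f(a, d), b ⊕ c ⊕ d), f(f(b ⊕ c, b ⊕ c), a ⊕ c ⊕ d)), b, a)
Right:  g(g(g(d ⊕ a, d, g(b, a, b)) ⊕ g(f(b, a), d ⊕ c, c ⊕ a), a ⊕ (c ⊕ b) ⊕ f(f(a, d), c ⊕ b ⊕ d) ⊕ d, f(f(b ⊕ c, (b ⊕ b) ⊕ c), a ⊕ c ⊕ d)), b, a)
  Focus inside:  g(d ⊕ a, d, g(b, a, b)) ⊕ g(f(b, a), d ⊕ c, c ⊕ a)
  Inside:  g(d ⊕ a, d, g(b, a, b))  →  g(a ⊕ d, d, g(b, a, b))
  Simplify inside:  g(f(b, a), d ⊕ c, c ⊕ a)  →  g(f(b, a), c ⊕ d, a ⊕ c)
  Sort:  g(a ⊕ d, d, g(b, a, b)) ⊕ g(f(b, a), c ⊕ d, a ⊕ c)
  Put back:  g(g(g(a ⊕ d, d, g(b, a, b)) ⊕ g(f(b, a), c ⊕ d, a ⊕ c), a ⊕ b ⊕ c ⊕ d ⊕ f(f(a, d), b ⊕ c ⊕ d), f(f(b ⊕ c, b ⊕ c), a ⊕ c ⊕ d)), b, a)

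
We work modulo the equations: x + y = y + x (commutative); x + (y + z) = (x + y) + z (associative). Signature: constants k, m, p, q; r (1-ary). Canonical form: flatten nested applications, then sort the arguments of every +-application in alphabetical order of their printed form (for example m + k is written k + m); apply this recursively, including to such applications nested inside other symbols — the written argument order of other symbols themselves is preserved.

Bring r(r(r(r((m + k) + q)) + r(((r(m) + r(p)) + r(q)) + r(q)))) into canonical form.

Work inside:  r(r((m + k) + q)) + r(((r(m) + r(p)) + r(q)) + r(q))
Canonicalize subterm:  r(r((m + k) + q))  →  r(r(k + m + q))
Canonicalize subterm:  r(((r(m) + r(p)) + r(q)) + r(q))  →  r(r(m) + r(p) + r(q) + r(q))
Sort:  r(r(k + m + q)) + r(r(m) + r(p) + r(q) + r(q))
Reassemble:  r(r(r(r(k + m + q)) + r(r(m) + r(p) + r(q) + r(q))))

Answer: r(r(r(r(k + m + q)) + r(r(m) + r(p) + r(q) + r(q))))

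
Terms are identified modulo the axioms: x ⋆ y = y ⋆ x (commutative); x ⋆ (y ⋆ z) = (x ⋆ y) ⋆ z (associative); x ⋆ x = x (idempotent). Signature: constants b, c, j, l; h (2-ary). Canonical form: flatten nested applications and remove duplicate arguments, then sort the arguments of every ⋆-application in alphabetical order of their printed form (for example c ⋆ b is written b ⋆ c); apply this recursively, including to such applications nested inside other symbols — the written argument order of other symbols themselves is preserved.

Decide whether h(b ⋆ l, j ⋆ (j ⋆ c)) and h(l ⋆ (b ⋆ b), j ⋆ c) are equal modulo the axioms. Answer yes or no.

Left:  h(b ⋆ l, j ⋆ (j ⋆ c))
  Descend into:  j ⋆ (j ⋆ c)
  Un-nest:  j ⋆ j ⋆ c
  Idempotence:  drop duplicate j
  Order the arguments:  c ⋆ j
  Rebuild:  h(b ⋆ l, c ⋆ j)
Right:  h(l ⋆ (b ⋆ b), j ⋆ c)
  Descend into:  l ⋆ (b ⋆ b)
  Un-nest:  l ⋆ b ⋆ b
  Deduplicate:  drop duplicate b
  Sort:  b ⋆ l
  Reassemble:  h(b ⋆ l, c ⋆ j)

Answer: yes — both canonical forms are h(b ⋆ l, c ⋆ j)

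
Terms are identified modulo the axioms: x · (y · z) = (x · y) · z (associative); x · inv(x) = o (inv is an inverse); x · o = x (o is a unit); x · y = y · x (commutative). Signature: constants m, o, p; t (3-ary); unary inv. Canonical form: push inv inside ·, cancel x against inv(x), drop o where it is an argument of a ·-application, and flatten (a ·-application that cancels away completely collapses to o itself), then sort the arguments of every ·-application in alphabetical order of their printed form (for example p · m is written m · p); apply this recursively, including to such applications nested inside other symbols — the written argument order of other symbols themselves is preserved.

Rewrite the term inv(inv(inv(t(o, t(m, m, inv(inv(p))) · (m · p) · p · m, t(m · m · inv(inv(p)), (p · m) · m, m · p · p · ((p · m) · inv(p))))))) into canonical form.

Answer: inv(t(o, m · m · p · p · t(m, m, p), t(m · m · p, m · m · p, m · m · p · p)))

Derivation:
Push inv inside:  distribute inv over · and collapse double inv
Combine occurrences:  inv(t(o, m · m · p · p · t(m, m, p), t(m · m · p, m · m · p, m · m · p · p)))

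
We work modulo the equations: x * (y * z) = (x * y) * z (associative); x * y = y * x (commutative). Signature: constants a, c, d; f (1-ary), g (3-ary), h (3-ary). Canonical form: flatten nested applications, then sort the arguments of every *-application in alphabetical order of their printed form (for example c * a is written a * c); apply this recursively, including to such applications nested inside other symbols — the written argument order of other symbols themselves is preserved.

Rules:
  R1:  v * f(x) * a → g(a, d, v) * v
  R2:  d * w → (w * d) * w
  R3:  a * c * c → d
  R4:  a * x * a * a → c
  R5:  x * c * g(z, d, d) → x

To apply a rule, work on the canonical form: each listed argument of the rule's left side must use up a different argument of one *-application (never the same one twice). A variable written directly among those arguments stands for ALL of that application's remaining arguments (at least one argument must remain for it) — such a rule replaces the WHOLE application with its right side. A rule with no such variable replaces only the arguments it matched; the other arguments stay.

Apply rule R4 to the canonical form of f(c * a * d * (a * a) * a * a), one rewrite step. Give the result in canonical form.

Canonical form:  f(a * a * a * a * a * c * d)
R4 matches:  uses a, a, a;  x := a * a * c * d
The extension variable absorbs all remaining arguments, so the whole application is rewritten.
Result:  f(c)

Answer: f(c)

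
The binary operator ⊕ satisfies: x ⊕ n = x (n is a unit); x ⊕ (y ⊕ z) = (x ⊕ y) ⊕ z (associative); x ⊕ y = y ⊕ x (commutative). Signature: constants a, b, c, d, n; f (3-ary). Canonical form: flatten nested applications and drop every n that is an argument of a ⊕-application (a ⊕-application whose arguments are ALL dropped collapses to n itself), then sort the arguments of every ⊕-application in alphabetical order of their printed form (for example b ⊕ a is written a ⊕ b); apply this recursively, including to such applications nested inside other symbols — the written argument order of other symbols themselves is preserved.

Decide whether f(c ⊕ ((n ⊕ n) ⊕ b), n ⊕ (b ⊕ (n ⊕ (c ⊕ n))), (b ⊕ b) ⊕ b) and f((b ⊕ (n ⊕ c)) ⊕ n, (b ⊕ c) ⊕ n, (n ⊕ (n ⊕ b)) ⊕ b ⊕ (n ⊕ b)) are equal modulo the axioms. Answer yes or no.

Left:  f(c ⊕ ((n ⊕ n) ⊕ b), n ⊕ (b ⊕ (n ⊕ (c ⊕ n))), (b ⊕ b) ⊕ b)
  Focus inside:  n ⊕ (b ⊕ (n ⊕ (c ⊕ n)))
  Merge nested applications:  n ⊕ b ⊕ n ⊕ c ⊕ n
  Unit:  drop n (×3)
  Order the arguments:  b ⊕ c
  Rebuild:  f(b ⊕ c, b ⊕ c, b ⊕ b ⊕ b)
Right:  f((b ⊕ (n ⊕ c)) ⊕ n, (b ⊕ c) ⊕ n, (n ⊕ (n ⊕ b)) ⊕ b ⊕ (n ⊕ b))
  Focus inside:  (n ⊕ (n ⊕ b)) ⊕ b ⊕ (n ⊕ b)
  Un-nest:  n ⊕ n ⊕ b ⊕ b ⊕ n ⊕ b
  Unit:  drop n (×3)
  Sort:  b ⊕ b ⊕ b
  Reassemble:  f(b ⊕ c, b ⊕ c, b ⊕ b ⊕ b)

Answer: yes — both canonical forms are f(b ⊕ c, b ⊕ c, b ⊕ b ⊕ b)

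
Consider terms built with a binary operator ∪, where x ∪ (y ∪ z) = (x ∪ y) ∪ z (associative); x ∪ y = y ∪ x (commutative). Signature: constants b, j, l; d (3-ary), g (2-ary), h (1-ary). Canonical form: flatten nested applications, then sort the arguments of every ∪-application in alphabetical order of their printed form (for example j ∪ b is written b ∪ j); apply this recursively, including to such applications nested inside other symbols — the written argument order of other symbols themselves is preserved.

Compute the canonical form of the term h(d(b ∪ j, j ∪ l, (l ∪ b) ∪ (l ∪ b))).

Focus inside:  (l ∪ b) ∪ (l ∪ b)
Flatten:  l ∪ b ∪ l ∪ b
Order the arguments:  b ∪ b ∪ l ∪ l
Put back:  h(d(b ∪ j, j ∪ l, b ∪ b ∪ l ∪ l))

Answer: h(d(b ∪ j, j ∪ l, b ∪ b ∪ l ∪ l))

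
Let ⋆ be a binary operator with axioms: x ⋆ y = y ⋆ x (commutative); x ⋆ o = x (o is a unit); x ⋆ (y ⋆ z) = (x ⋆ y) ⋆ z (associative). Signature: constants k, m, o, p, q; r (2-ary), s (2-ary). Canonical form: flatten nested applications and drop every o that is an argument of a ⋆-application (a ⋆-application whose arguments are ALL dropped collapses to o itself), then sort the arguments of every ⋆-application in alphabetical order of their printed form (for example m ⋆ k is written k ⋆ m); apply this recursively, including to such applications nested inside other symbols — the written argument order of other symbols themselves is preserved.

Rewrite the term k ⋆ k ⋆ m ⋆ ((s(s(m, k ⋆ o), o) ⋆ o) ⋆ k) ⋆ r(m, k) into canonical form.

Answer: k ⋆ k ⋆ k ⋆ m ⋆ r(m, k) ⋆ s(s(m, k), o)

Derivation:
Un-nest:  k ⋆ k ⋆ m ⋆ s(s(m, k ⋆ o), o) ⋆ o ⋆ k ⋆ r(m, k)
Canonicalize subterm:  s(s(m, k ⋆ o), o)  →  s(s(m, k), o)
Units out:  drop o
Sort arguments:  k ⋆ k ⋆ k ⋆ m ⋆ r(m, k) ⋆ s(s(m, k), o)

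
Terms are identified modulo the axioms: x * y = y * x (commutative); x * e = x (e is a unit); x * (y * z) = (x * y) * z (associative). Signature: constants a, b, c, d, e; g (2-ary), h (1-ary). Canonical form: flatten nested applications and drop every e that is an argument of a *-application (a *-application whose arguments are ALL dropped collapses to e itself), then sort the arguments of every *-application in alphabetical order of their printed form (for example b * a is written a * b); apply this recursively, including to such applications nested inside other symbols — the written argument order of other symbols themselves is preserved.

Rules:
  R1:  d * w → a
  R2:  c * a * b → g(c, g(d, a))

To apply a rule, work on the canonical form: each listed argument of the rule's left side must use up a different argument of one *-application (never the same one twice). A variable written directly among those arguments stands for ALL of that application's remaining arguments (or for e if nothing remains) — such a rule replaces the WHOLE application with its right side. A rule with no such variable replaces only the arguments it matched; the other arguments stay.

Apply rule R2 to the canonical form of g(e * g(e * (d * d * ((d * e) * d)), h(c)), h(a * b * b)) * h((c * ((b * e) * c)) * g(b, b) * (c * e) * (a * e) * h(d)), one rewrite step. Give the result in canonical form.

Canonical form:  g(g(d * d * d * d, h(c)), h(a * b * b)) * h(a * b * c * c * c * g(b, b) * h(d))
Match R2:  consume a, b, c
Giving:  g(g(d * d * d * d, h(c)), h(a * b * b)) * h(c * c * g(b, b) * g(c, g(d, a)) * h(d))

Answer: g(g(d * d * d * d, h(c)), h(a * b * b)) * h(c * c * g(b, b) * g(c, g(d, a)) * h(d))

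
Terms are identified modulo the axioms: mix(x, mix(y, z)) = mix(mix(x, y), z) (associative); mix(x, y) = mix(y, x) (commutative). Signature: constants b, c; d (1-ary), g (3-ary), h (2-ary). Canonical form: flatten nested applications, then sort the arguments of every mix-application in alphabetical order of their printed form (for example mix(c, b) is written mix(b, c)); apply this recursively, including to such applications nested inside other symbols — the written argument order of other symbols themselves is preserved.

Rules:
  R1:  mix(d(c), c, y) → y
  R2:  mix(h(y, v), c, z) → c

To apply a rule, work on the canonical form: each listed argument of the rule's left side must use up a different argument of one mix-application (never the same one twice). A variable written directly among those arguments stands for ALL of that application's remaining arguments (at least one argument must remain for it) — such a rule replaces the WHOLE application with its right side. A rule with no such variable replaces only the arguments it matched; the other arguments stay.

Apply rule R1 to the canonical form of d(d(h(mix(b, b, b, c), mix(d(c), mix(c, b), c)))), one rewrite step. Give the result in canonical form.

Canonical form:  d(d(h(mix(b, b, b, c), mix(b, c, c, d(c)))))
Match R1:  consume c, d(c);  y := mix(b, c)
The extension variable absorbs all remaining arguments, so the whole application is rewritten.
Result:  d(d(h(mix(b, b, b, c), mix(b, c))))

Answer: d(d(h(mix(b, b, b, c), mix(b, c))))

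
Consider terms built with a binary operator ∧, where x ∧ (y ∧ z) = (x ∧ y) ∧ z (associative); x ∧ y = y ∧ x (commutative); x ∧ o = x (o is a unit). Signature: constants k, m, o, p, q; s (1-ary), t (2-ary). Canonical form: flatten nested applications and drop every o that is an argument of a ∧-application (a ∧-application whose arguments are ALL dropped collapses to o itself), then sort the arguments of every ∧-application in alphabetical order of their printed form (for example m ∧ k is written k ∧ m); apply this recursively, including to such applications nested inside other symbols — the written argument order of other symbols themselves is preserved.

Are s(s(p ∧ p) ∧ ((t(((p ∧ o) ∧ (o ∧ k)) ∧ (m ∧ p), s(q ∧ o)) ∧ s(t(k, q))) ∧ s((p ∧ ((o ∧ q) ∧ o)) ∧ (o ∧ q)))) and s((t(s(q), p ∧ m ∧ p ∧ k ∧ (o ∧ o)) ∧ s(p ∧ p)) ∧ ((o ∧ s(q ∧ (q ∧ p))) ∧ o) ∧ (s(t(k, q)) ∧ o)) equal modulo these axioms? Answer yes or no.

Answer: no — s(s(p ∧ p) ∧ s(p ∧ q ∧ q) ∧ s(t(k, q)) ∧ t(k ∧ m ∧ p ∧ p, s(q))) vs s(s(p ∧ p) ∧ s(p ∧ q ∧ q) ∧ s(t(k, q)) ∧ t(s(q), k ∧ m ∧ p ∧ p))

Derivation:
Left:  s(s(p ∧ p) ∧ ((t(((p ∧ o) ∧ (o ∧ k)) ∧ (m ∧ p), s(q ∧ o)) ∧ s(t(k, q))) ∧ s((p ∧ ((o ∧ q) ∧ o)) ∧ (o ∧ q))))
  Focus inside:  s(p ∧ p) ∧ ((t(((p ∧ o) ∧ (o ∧ k)) ∧ (m ∧ p), s(q ∧ o)) ∧ s(t(k, q))) ∧ s((p ∧ ((o ∧ q) ∧ o)) ∧ (o ∧ q)))
  Flatten:  s(p ∧ p) ∧ t(((p ∧ o) ∧ (o ∧ k)) ∧ (m ∧ p), s(q ∧ o)) ∧ s(t(k, q)) ∧ s((p ∧ ((o ∧ q) ∧ o)) ∧ (o ∧ q))
  Inside:  t(((p ∧ o) ∧ (o ∧ k)) ∧ (m ∧ p), s(q ∧ o))  →  t(k ∧ m ∧ p ∧ p, s(q))
  Simplify inside:  s((p ∧ ((o ∧ q) ∧ o)) ∧ (o ∧ q))  →  s(p ∧ q ∧ q)
  Order the arguments:  s(p ∧ p) ∧ s(p ∧ q ∧ q) ∧ s(t(k, q)) ∧ t(k ∧ m ∧ p ∧ p, s(q))
  Put back:  s(s(p ∧ p) ∧ s(p ∧ q ∧ q) ∧ s(t(k, q)) ∧ t(k ∧ m ∧ p ∧ p, s(q)))
Right:  s((t(s(q), p ∧ m ∧ p ∧ k ∧ (o ∧ o)) ∧ s(p ∧ p)) ∧ ((o ∧ s(q ∧ (q ∧ p))) ∧ o) ∧ (s(t(k, q)) ∧ o))
  Descend into:  (t(s(q), p ∧ m ∧ p ∧ k ∧ (o ∧ o)) ∧ s(p ∧ p)) ∧ ((o ∧ s(q ∧ (q ∧ p))) ∧ o) ∧ (s(t(k, q)) ∧ o)
  Un-nest:  t(s(q), p ∧ m ∧ p ∧ k ∧ (o ∧ o)) ∧ s(p ∧ p) ∧ o ∧ s(q ∧ (q ∧ p)) ∧ o ∧ s(t(k, q)) ∧ o
  Canonicalize subterm:  t(s(q), p ∧ m ∧ p ∧ k ∧ (o ∧ o))  →  t(s(q), k ∧ m ∧ p ∧ p)
  Inside:  s(q ∧ (q ∧ p))  →  s(p ∧ q ∧ q)
  Unit:  drop o (×3)
  Sort arguments:  s(p ∧ p) ∧ s(p ∧ q ∧ q) ∧ s(t(k, q)) ∧ t(s(q), k ∧ m ∧ p ∧ p)
  Put back:  s(s(p ∧ p) ∧ s(p ∧ q ∧ q) ∧ s(t(k, q)) ∧ t(s(q), k ∧ m ∧ p ∧ p))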